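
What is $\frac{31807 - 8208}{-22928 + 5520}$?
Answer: $- \frac{23599}{17408} \approx -1.3556$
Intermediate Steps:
$\frac{31807 - 8208}{-22928 + 5520} = \frac{23599}{-17408} = 23599 \left(- \frac{1}{17408}\right) = - \frac{23599}{17408}$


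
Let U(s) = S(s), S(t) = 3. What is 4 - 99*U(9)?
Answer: -293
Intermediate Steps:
U(s) = 3
4 - 99*U(9) = 4 - 99*3 = 4 - 297 = -293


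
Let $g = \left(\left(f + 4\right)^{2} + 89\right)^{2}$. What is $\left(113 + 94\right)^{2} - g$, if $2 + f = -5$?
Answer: $33245$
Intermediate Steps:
$f = -7$ ($f = -2 - 5 = -7$)
$g = 9604$ ($g = \left(\left(-7 + 4\right)^{2} + 89\right)^{2} = \left(\left(-3\right)^{2} + 89\right)^{2} = \left(9 + 89\right)^{2} = 98^{2} = 9604$)
$\left(113 + 94\right)^{2} - g = \left(113 + 94\right)^{2} - 9604 = 207^{2} - 9604 = 42849 - 9604 = 33245$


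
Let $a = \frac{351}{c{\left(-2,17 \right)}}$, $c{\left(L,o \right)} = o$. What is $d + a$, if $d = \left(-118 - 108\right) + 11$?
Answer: $- \frac{3304}{17} \approx -194.35$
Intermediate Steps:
$d = -215$ ($d = -226 + 11 = -215$)
$a = \frac{351}{17} \approx 20.647$
$d + a = -215 + \frac{351}{17} = - \frac{3304}{17}$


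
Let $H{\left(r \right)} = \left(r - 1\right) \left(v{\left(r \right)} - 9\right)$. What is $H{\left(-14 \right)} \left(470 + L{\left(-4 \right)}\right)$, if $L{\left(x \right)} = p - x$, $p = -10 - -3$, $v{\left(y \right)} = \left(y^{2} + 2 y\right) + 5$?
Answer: $-1148820$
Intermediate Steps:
$v{\left(y \right)} = 5 + y^{2} + 2 y$
$p = -7$ ($p = -10 + 3 = -7$)
$L{\left(x \right)} = -7 - x$
$H{\left(r \right)} = \left(-1 + r\right) \left(-4 + r^{2} + 2 r\right)$ ($H{\left(r \right)} = \left(r - 1\right) \left(\left(5 + r^{2} + 2 r\right) - 9\right) = \left(-1 + r\right) \left(-4 + r^{2} + 2 r\right)$)
$H{\left(-14 \right)} \left(470 + L{\left(-4 \right)}\right) = \left(4 + \left(-14\right)^{2} + \left(-14\right)^{3} - -84\right) \left(470 - 3\right) = \left(4 + 196 - 2744 + 84\right) \left(470 + \left(-7 + 4\right)\right) = - 2460 \left(470 - 3\right) = \left(-2460\right) 467 = -1148820$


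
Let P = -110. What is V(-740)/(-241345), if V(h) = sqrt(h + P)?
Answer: -I*sqrt(34)/48269 ≈ -0.0001208*I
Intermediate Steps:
V(h) = sqrt(-110 + h) (V(h) = sqrt(h - 110) = sqrt(-110 + h))
V(-740)/(-241345) = sqrt(-110 - 740)/(-241345) = sqrt(-850)*(-1/241345) = (5*I*sqrt(34))*(-1/241345) = -I*sqrt(34)/48269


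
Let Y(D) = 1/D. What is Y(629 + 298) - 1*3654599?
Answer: -3387813272/927 ≈ -3.6546e+6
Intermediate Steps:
Y(629 + 298) - 1*3654599 = 1/(629 + 298) - 1*3654599 = 1/927 - 3654599 = -3387813272/927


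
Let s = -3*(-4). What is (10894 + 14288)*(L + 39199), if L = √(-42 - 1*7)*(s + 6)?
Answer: 987109218 + 3172932*I ≈ 9.8711e+8 + 3.1729e+6*I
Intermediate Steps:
s = 12
L = 126*I (L = √(-42 - 1*7)*(12 + 6) = √(-42 - 7)*18 = √(-49)*18 = (7*I)*18 = 126*I ≈ 126.0*I)
(10894 + 14288)*(L + 39199) = (10894 + 14288)*(126*I + 39199) = 25182*(39199 + 126*I) = 987109218 + 3172932*I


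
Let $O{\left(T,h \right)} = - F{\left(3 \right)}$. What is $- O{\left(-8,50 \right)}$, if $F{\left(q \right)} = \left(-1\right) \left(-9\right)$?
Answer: $9$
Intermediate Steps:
$F{\left(q \right)} = 9$
$O{\left(T,h \right)} = -9$ ($O{\left(T,h \right)} = \left(-1\right) 9 = -9$)
$- O{\left(-8,50 \right)} = \left(-1\right) \left(-9\right) = 9$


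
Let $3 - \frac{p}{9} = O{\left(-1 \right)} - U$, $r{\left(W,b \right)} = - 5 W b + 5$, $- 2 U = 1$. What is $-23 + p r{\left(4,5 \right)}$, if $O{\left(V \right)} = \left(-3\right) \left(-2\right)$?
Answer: $\frac{5939}{2} \approx 2969.5$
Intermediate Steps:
$U = - \frac{1}{2}$ ($U = \left(- \frac{1}{2}\right) 1 = - \frac{1}{2} \approx -0.5$)
$O{\left(V \right)} = 6$
$r{\left(W,b \right)} = 5 - 5 W b$ ($r{\left(W,b \right)} = - 5 W b + 5 = 5 - 5 W b$)
$p = - \frac{63}{2}$ ($p = 27 - 9 \left(6 - - \frac{1}{2}\right) = 27 - 9 \left(6 + \frac{1}{2}\right) = 27 - \frac{117}{2} = - \frac{63}{2} \approx -31.5$)
$-23 + p r{\left(4,5 \right)} = -23 - \frac{63 \left(5 - 20 \cdot 5\right)}{2} = -23 - \frac{63 \left(5 - 100\right)}{2} = -23 - - \frac{5985}{2} = -23 + \frac{5985}{2} = \frac{5939}{2}$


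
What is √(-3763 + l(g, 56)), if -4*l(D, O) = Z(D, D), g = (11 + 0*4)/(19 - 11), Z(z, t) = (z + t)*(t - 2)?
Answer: I*√963218/16 ≈ 61.34*I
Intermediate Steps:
Z(z, t) = (-2 + t)*(t + z) (Z(z, t) = (t + z)*(-2 + t) = (-2 + t)*(t + z))
g = 11/8 (g = (11 + 0)/8 = 11*(⅛) = 11/8 ≈ 1.3750)
l(D, O) = D - D²/2 (l(D, O) = -(D² - 2*D - 2*D + D*D)/4 = -(D² - 2*D - 2*D + D²)/4 = -(-4*D + 2*D²)/4 = D - D²/2)
√(-3763 + l(g, 56)) = √(-3763 + (½)*(11/8)*(2 - 1*11/8)) = √(-3763 + (½)*(11/8)*(2 - 11/8)) = √(-3763 + (½)*(11/8)*(5/8)) = √(-3763 + 55/128) = √(-481609/128) = I*√963218/16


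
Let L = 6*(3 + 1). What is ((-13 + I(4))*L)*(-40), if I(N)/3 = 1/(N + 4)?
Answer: 12120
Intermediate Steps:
L = 24 (L = 6*4 = 24)
I(N) = 3/(4 + N) (I(N) = 3/(N + 4) = 3/(4 + N))
((-13 + I(4))*L)*(-40) = ((-13 + 3/(4 + 4))*24)*(-40) = ((-13 + 3/8)*24)*(-40) = -101/8*24*(-40) = -303*(-40) = 12120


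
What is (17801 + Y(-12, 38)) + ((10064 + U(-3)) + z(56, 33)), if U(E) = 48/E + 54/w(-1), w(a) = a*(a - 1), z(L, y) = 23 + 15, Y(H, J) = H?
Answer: 27902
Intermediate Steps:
z(L, y) = 38
w(a) = a*(-1 + a)
U(E) = 27 + 48/E (U(E) = 48/E + 54/((-(-1 - 1))) = 48/E + 54/((-1*(-2))) = 48/E + 54/2 = 48/E + 54*(1/2) = 48/E + 27 = 27 + 48/E)
(17801 + Y(-12, 38)) + ((10064 + U(-3)) + z(56, 33)) = (17801 - 12) + ((10064 + (27 + 48/(-3))) + 38) = 17789 + ((10064 + (27 + 48*(-1/3))) + 38) = 17789 + ((10064 + (27 - 16)) + 38) = 17789 + ((10064 + 11) + 38) = 17789 + (10075 + 38) = 17789 + 10113 = 27902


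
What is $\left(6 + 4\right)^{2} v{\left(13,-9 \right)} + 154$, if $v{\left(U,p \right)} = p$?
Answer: $-746$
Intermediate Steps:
$\left(6 + 4\right)^{2} v{\left(13,-9 \right)} + 154 = \left(6 + 4\right)^{2} \left(-9\right) + 154 = 10^{2} \left(-9\right) + 154 = 100 \left(-9\right) + 154 = -900 + 154 = -746$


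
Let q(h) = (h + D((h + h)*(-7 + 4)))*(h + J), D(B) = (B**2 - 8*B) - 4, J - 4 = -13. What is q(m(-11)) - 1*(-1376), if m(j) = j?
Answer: -74884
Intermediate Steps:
J = -9 (J = 4 - 13 = -9)
D(B) = -4 + B**2 - 8*B
q(h) = (-9 + h)*(-4 + 36*h**2 + 49*h) (q(h) = (h + (-4 + ((h + h)*(-7 + 4))**2 - 8*(h + h)*(-7 + 4)))*(h - 9) = (h + (-4 + ((2*h)*(-3))**2 - 8*2*h*(-3)))*(-9 + h) = (h + (-4 + (-6*h)**2 - (-48)*h))*(-9 + h) = (h + (-4 + 36*h**2 + 48*h))*(-9 + h) = (-4 + 36*h**2 + 49*h)*(-9 + h) = (-9 + h)*(-4 + 36*h**2 + 49*h))
q(m(-11)) - 1*(-1376) = (36 - 445*(-11) - 275*(-11)**2 + 36*(-11)**3) - 1*(-1376) = (36 + 4895 - 275*121 + 36*(-1331)) + 1376 = (36 + 4895 - 33275 - 47916) + 1376 = -76260 + 1376 = -74884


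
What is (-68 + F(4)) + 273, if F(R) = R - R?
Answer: 205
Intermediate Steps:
F(R) = 0
(-68 + F(4)) + 273 = (-68 + 0) + 273 = -68 + 273 = 205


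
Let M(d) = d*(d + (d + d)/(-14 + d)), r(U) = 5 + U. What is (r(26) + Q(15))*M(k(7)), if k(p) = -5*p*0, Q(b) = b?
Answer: 0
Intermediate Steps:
k(p) = 0
M(d) = d*(d + 2*d/(-14 + d)) (M(d) = d*(d + (2*d)/(-14 + d)) = d*(d + 2*d/(-14 + d)))
(r(26) + Q(15))*M(k(7)) = ((5 + 26) + 15)*(0**2*(-12 + 0)/(-14 + 0)) = (31 + 15)*(0*(-12)/(-14)) = 46*(0*(-1/14)*(-12)) = 46*0 = 0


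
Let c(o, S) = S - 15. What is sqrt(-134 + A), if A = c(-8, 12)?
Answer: I*sqrt(137) ≈ 11.705*I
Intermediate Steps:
c(o, S) = -15 + S
A = -3 (A = -15 + 12 = -3)
sqrt(-134 + A) = sqrt(-134 - 3) = sqrt(-137) = I*sqrt(137)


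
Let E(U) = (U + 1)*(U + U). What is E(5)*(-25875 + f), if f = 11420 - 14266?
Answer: -1723260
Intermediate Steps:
E(U) = 2*U*(1 + U) (E(U) = (1 + U)*(2*U) = 2*U*(1 + U))
f = -2846
E(5)*(-25875 + f) = (2*5*(1 + 5))*(-25875 - 2846) = (2*5*6)*(-28721) = 60*(-28721) = -1723260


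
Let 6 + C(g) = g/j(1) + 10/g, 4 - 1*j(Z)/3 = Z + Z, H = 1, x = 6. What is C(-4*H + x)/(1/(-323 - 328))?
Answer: 434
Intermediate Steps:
j(Z) = 12 - 6*Z (j(Z) = 12 - 3*(Z + Z) = 12 - 6*Z)
C(g) = -6 + 10/g + g/6 (C(g) = -6 + (g/(12 - 6*1) + 10/g) = -6 + (g/(12 - 6) + 10/g) = -6 + (g/6 + 10/g) = -6 + (10/g + g/6) = -6 + 10/g + g/6)
C(-4*H + x)/(1/(-323 - 328)) = (-6 + 10/(-4*1 + 6) + (-4*1 + 6)/6)/(1/(-323 - 328)) = (-6 + 10/(-4 + 6) + (-4 + 6)/6)/(1/(-651)) = (-6 + 10/2 + (1/6)*2)/(-1/651) = (-6 + 10*(1/2) + 1/3)*(-651) = (-6 + 5 + 1/3)*(-651) = -2/3*(-651) = 434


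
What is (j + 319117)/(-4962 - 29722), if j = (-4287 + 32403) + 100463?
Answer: -111924/8671 ≈ -12.908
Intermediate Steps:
j = 128579 (j = 28116 + 100463 = 128579)
(j + 319117)/(-4962 - 29722) = (128579 + 319117)/(-4962 - 29722) = 447696/(-34684) = 447696*(-1/34684) = -111924/8671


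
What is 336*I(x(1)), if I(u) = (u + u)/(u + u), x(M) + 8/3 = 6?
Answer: 336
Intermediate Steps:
x(M) = 10/3 (x(M) = -8/3 + 6 = 10/3)
I(u) = 1 (I(u) = (2*u)/((2*u)) = (2*u)*(1/(2*u)) = 1)
336*I(x(1)) = 336*1 = 336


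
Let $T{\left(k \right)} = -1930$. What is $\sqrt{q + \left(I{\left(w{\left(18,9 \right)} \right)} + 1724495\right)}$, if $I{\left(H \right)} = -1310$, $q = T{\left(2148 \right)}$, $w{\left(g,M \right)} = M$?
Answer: $\sqrt{1721255} \approx 1312.0$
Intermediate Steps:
$q = -1930$
$\sqrt{q + \left(I{\left(w{\left(18,9 \right)} \right)} + 1724495\right)} = \sqrt{-1930 + \left(-1310 + 1724495\right)} = \sqrt{-1930 + 1723185} = \sqrt{1721255}$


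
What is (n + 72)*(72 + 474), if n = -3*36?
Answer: -19656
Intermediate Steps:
n = -108
(n + 72)*(72 + 474) = (-108 + 72)*(72 + 474) = -36*546 = -19656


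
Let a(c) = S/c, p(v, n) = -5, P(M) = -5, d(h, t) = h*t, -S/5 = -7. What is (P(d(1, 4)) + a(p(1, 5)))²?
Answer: 144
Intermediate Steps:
S = 35 (S = -5*(-7) = 35)
a(c) = 35/c
(P(d(1, 4)) + a(p(1, 5)))² = (-5 + 35/(-5))² = (-5 + 35*(-⅕))² = (-5 - 7)² = (-12)² = 144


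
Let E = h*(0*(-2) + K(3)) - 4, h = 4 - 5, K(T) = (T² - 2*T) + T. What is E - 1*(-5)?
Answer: -5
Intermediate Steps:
K(T) = T² - T
h = -1
E = -10 (E = -(0*(-2) + 3*(-1 + 3)) - 4 = -(0 + 3*2) - 4 = -(0 + 6) - 4 = -1*6 - 4 = -6 - 4 = -10)
E - 1*(-5) = -10 - 1*(-5) = -10 + 5 = -5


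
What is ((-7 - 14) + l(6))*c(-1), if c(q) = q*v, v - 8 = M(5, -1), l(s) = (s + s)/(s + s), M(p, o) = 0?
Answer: 160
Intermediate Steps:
l(s) = 1 (l(s) = (2*s)/((2*s)) = (2*s)*(1/(2*s)) = 1)
v = 8 (v = 8 + 0 = 8)
c(q) = 8*q (c(q) = q*8 = 8*q)
((-7 - 14) + l(6))*c(-1) = ((-7 - 14) + 1)*(8*(-1)) = (-21 + 1)*(-8) = -20*(-8) = 160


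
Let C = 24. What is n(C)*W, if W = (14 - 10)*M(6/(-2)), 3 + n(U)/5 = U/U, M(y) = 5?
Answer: -200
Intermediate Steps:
n(U) = -10 (n(U) = -15 + 5*(U/U) = -15 + 5*1 = -15 + 5 = -10)
W = 20 (W = (14 - 10)*5 = 4*5 = 20)
n(C)*W = -10*20 = -200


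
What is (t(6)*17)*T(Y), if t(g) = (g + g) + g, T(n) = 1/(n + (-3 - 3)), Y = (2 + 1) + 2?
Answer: -306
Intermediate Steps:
Y = 5 (Y = 3 + 2 = 5)
T(n) = 1/(-6 + n) (T(n) = 1/(n - 6) = 1/(-6 + n))
t(g) = 3*g (t(g) = 2*g + g = 3*g)
(t(6)*17)*T(Y) = ((3*6)*17)/(-6 + 5) = (18*17)/(-1) = 306*(-1) = -306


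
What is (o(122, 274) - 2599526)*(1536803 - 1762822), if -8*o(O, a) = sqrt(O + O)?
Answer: 587542266994 + 226019*sqrt(61)/4 ≈ 5.8754e+11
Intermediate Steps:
o(O, a) = -sqrt(2)*sqrt(O)/8 (o(O, a) = -sqrt(O + O)/8 = -sqrt(2)*sqrt(O)/8)
(o(122, 274) - 2599526)*(1536803 - 1762822) = (-sqrt(2)*sqrt(122)/8 - 2599526)*(1536803 - 1762822) = (-sqrt(61)/4 - 2599526)*(-226019) = (-2599526 - sqrt(61)/4)*(-226019) = 587542266994 + 226019*sqrt(61)/4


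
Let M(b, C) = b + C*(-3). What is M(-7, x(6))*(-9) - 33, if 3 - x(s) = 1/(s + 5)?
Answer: 1194/11 ≈ 108.55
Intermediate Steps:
x(s) = 3 - 1/(5 + s) (x(s) = 3 - 1/(s + 5) = 3 - 1/(5 + s))
M(b, C) = b - 3*C
M(-7, x(6))*(-9) - 33 = (-7 - 3*(14 + 3*6)/(5 + 6))*(-9) - 33 = (-7 - 3*(14 + 18)/11)*(-9) - 33 = (-7 - 3*32/11)*(-9) - 33 = (-7 - 96/11)*(-9) - 33 = -173/11*(-9) - 33 = 1557/11 - 33 = 1194/11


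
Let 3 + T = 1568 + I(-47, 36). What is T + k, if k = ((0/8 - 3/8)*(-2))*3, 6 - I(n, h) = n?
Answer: 6481/4 ≈ 1620.3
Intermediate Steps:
I(n, h) = 6 - n
k = 9/4 (k = ((0*(⅛) - 3*⅛)*(-2))*3 = ((0 - 3/8)*(-2))*3 = -3/8*(-2)*3 = (¾)*3 = 9/4 ≈ 2.2500)
T = 1618 (T = -3 + (1568 + (6 - 1*(-47))) = -3 + (1568 + (6 + 47)) = -3 + (1568 + 53) = -3 + 1621 = 1618)
T + k = 1618 + 9/4 = 6481/4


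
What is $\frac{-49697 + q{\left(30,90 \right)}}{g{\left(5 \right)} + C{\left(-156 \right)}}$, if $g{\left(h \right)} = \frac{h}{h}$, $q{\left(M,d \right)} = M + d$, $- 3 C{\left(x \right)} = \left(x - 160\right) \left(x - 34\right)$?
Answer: $\frac{148731}{60037} \approx 2.4773$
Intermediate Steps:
$C{\left(x \right)} = - \frac{\left(-160 + x\right) \left(-34 + x\right)}{3}$ ($C{\left(x \right)} = - \frac{\left(x - 160\right) \left(x - 34\right)}{3} = - \frac{\left(-160 + x\right) \left(-34 + x\right)}{3}$)
$g{\left(h \right)} = 1$
$\frac{-49697 + q{\left(30,90 \right)}}{g{\left(5 \right)} + C{\left(-156 \right)}} = \frac{-49697 + \left(30 + 90\right)}{1 - \left(\frac{35704}{3} + 8112\right)} = \frac{-49697 + 120}{1 - \frac{60040}{3}} = - \frac{49577}{1 - \frac{60040}{3}} = - \frac{49577}{- \frac{60037}{3}} = \left(-49577\right) \left(- \frac{3}{60037}\right) = \frac{148731}{60037}$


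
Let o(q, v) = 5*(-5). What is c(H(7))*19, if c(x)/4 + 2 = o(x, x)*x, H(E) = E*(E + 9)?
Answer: -212952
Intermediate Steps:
H(E) = E*(9 + E)
o(q, v) = -25
c(x) = -8 - 100*x (c(x) = -8 + 4*(-25*x) = -8 - 100*x)
c(H(7))*19 = (-8 - 700*(9 + 7))*19 = (-8 - 700*16)*19 = (-8 - 100*112)*19 = (-8 - 11200)*19 = -11208*19 = -212952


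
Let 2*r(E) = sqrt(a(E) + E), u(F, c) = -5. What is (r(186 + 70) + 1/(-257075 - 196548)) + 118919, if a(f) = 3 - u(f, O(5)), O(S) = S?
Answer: 53944393536/453623 + sqrt(66) ≈ 1.1893e+5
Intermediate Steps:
a(f) = 8 (a(f) = 3 - 1*(-5) = 3 + 5 = 8)
r(E) = sqrt(8 + E)/2
(r(186 + 70) + 1/(-257075 - 196548)) + 118919 = (sqrt(8 + (186 + 70))/2 + 1/(-257075 - 196548)) + 118919 = (sqrt(8 + 256)/2 + 1/(-453623)) + 118919 = (sqrt(264)/2 - 1/453623) + 118919 = ((2*sqrt(66))/2 - 1/453623) + 118919 = (sqrt(66) - 1/453623) + 118919 = (-1/453623 + sqrt(66)) + 118919 = 53944393536/453623 + sqrt(66)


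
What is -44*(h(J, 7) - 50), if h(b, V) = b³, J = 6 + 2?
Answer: -20328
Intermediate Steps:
J = 8
-44*(h(J, 7) - 50) = -44*(8³ - 50) = -44*(512 - 50) = -44*462 = -20328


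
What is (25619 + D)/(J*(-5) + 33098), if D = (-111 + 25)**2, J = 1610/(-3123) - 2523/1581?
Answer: 54336780315/54490758023 ≈ 0.99717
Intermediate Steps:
J = -3474913/1645821 (J = 1610*(-1/3123) - 2523*1/1581 = -1610/3123 - 841/527 = -3474913/1645821 ≈ -2.1114)
D = 7396 (D = (-86)**2 = 7396)
(25619 + D)/(J*(-5) + 33098) = (25619 + 7396)/(-3474913/1645821*(-5) + 33098) = 33015/(17374565/1645821 + 33098) = 33015/(54490758023/1645821) = 33015*(1645821/54490758023) = 54336780315/54490758023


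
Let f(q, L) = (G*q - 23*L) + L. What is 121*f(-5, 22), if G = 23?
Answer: -72479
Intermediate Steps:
f(q, L) = -22*L + 23*q (f(q, L) = (23*q - 23*L) + L = (-23*L + 23*q) + L = -22*L + 23*q)
121*f(-5, 22) = 121*(-22*22 + 23*(-5)) = 121*(-484 - 115) = 121*(-599) = -72479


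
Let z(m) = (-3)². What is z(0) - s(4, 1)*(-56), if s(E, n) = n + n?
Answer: 121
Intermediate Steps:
z(m) = 9
s(E, n) = 2*n
z(0) - s(4, 1)*(-56) = 9 - 2*1*(-56) = 9 - 2*(-56) = 9 - 1*(-112) = 9 + 112 = 121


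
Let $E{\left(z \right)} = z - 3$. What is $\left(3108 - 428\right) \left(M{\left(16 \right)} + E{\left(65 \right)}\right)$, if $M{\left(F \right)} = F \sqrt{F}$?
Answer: $337680$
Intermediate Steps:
$M{\left(F \right)} = F^{\frac{3}{2}}$
$E{\left(z \right)} = -3 + z$ ($E{\left(z \right)} = z - 3 = -3 + z$)
$\left(3108 - 428\right) \left(M{\left(16 \right)} + E{\left(65 \right)}\right) = \left(3108 - 428\right) \left(16^{\frac{3}{2}} + \left(-3 + 65\right)\right) = 2680 \left(64 + 62\right) = 2680 \cdot 126 = 337680$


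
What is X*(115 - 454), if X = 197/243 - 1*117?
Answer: 3190442/81 ≈ 39388.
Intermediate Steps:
X = -28234/243 (X = 197*(1/243) - 117 = 197/243 - 117 = -28234/243 ≈ -116.19)
X*(115 - 454) = -28234*(115 - 454)/243 = -28234/243*(-339) = 3190442/81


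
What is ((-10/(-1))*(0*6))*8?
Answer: 0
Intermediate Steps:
((-10/(-1))*(0*6))*8 = (-10*(-1)*0)*8 = (10*0)*8 = 0*8 = 0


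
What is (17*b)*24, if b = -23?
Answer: -9384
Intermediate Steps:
(17*b)*24 = (17*(-23))*24 = -391*24 = -9384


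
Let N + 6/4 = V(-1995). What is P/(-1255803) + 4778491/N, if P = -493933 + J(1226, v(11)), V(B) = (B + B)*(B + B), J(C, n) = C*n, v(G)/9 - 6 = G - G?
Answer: 2846740254351/4442779434799 ≈ 0.64076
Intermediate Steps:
v(G) = 54 (v(G) = 54 + 9*(G - G) = 54 + 9*0 = 54 + 0 = 54)
V(B) = 4*B² (V(B) = (2*B)*(2*B) = 4*B²)
P = -427729 (P = -493933 + 1226*54 = -493933 + 66204 = -427729)
N = 31840197/2 (N = -3/2 + 4*(-1995)² = -3/2 + 4*3980025 = -3/2 + 15920100 = 31840197/2 ≈ 1.5920e+7)
P/(-1255803) + 4778491/N = -427729/(-1255803) + 4778491/(31840197/2) = -427729*(-1/1255803) + 4778491*(2/31840197) = 427729/1255803 + 9556982/31840197 = 2846740254351/4442779434799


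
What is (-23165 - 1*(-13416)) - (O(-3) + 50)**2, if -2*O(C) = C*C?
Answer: -47277/4 ≈ -11819.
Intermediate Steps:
O(C) = -C**2/2 (O(C) = -C*C/2 = -C**2/2)
(-23165 - 1*(-13416)) - (O(-3) + 50)**2 = (-23165 - 1*(-13416)) - (-1/2*(-3)**2 + 50)**2 = (-23165 + 13416) - (-1/2*9 + 50)**2 = -9749 - (-9/2 + 50)**2 = -9749 - (91/2)**2 = -9749 - 1*8281/4 = -9749 - 8281/4 = -47277/4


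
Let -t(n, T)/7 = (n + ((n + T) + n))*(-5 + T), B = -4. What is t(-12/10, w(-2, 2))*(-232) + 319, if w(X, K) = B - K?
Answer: 859067/5 ≈ 1.7181e+5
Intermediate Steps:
w(X, K) = -4 - K
t(n, T) = -7*(-5 + T)*(T + 3*n) (t(n, T) = -7*(n + ((n + T) + n))*(-5 + T) = -7*(n + ((T + n) + n))*(-5 + T) = -7*(n + (T + 2*n))*(-5 + T) = -7*(T + 3*n)*(-5 + T) = -7*(-5 + T)*(T + 3*n))
t(-12/10, w(-2, 2))*(-232) + 319 = (-7*(-4 - 1*2)² + 35*(-4 - 1*2) + 105*(-12/10) - 21*(-4 - 1*2)*(-12/10))*(-232) + 319 = (-7*(-4 - 2)² + 35*(-4 - 2) + 105*(-12*⅒) - 21*(-4 - 2)*(-12*⅒))*(-232) + 319 = (-7*(-6)² + 35*(-6) + 105*(-6/5) - 21*(-6)*(-6/5))*(-232) + 319 = (-7*36 - 210 - 126 - 756/5)*(-232) + 319 = (-252 - 210 - 126 - 756/5)*(-232) + 319 = -3696/5*(-232) + 319 = 857472/5 + 319 = 859067/5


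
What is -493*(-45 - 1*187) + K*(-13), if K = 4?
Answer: 114324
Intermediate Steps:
-493*(-45 - 1*187) + K*(-13) = -493*(-45 - 1*187) + 4*(-13) = -493*(-45 - 187) - 52 = -493*(-232) - 52 = 114376 - 52 = 114324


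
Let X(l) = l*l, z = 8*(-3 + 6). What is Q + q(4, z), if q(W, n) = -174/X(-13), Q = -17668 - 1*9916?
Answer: -4661870/169 ≈ -27585.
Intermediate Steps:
z = 24 (z = 8*3 = 24)
Q = -27584 (Q = -17668 - 9916 = -27584)
X(l) = l²
q(W, n) = -174/169 (q(W, n) = -174/((-13)²) = -174/169)
Q + q(4, z) = -27584 - 174/169 = -4661870/169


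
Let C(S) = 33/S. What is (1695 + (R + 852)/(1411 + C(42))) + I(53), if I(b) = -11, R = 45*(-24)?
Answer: 33281068/19765 ≈ 1683.8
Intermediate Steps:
R = -1080
(1695 + (R + 852)/(1411 + C(42))) + I(53) = (1695 + (-1080 + 852)/(1411 + 33/42)) - 11 = (1695 - 228/(1411 + 33*(1/42))) - 11 = (1695 - 228/(1411 + 11/14)) - 11 = (1695 - 228/19765/14) - 11 = (1695 - 228*14/19765) - 11 = (1695 - 3192/19765) - 11 = 33498483/19765 - 11 = 33281068/19765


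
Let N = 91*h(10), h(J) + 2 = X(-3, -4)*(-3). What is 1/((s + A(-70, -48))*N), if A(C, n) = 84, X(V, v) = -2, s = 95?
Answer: 1/65156 ≈ 1.5348e-5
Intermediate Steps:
h(J) = 4 (h(J) = -2 - 2*(-3) = -2 + 6 = 4)
N = 364 (N = 91*4 = 364)
1/((s + A(-70, -48))*N) = 1/((95 + 84)*364) = (1/364)/179 = (1/179)*(1/364) = 1/65156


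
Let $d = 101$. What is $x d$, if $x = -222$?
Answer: $-22422$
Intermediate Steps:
$x d = \left(-222\right) 101 = -22422$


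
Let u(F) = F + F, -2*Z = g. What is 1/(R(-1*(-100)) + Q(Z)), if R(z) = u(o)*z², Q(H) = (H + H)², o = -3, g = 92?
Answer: -1/51536 ≈ -1.9404e-5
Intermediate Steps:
Z = -46 (Z = -½*92 = -46)
Q(H) = 4*H² (Q(H) = (2*H)² = 4*H²)
u(F) = 2*F
R(z) = -6*z² (R(z) = (2*(-3))*z² = -6*z²)
1/(R(-1*(-100)) + Q(Z)) = 1/(-6*(-1*(-100))² + 4*(-46)²) = 1/(-6*100² + 4*2116) = 1/(-6*10000 + 8464) = 1/(-60000 + 8464) = 1/(-51536) = -1/51536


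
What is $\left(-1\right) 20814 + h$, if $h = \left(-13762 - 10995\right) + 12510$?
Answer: $-33061$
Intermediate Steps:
$h = -12247$ ($h = -24757 + 12510 = -12247$)
$\left(-1\right) 20814 + h = \left(-1\right) 20814 - 12247 = -20814 - 12247 = -33061$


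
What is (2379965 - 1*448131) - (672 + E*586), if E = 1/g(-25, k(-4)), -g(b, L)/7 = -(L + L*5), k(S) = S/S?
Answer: 40554109/21 ≈ 1.9311e+6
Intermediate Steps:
k(S) = 1
g(b, L) = 42*L (g(b, L) = -(-7)*(L + L*5) = -(-7)*(L + 5*L) = -(-7)*6*L = -(-42)*L = 42*L)
E = 1/42 (E = 1/(42*1) = 1/42 ≈ 0.023810)
(2379965 - 1*448131) - (672 + E*586) = (2379965 - 1*448131) - (672 + (1/42)*586) = (2379965 - 448131) - (672 + 293/21) = 1931834 - 1*14405/21 = 1931834 - 14405/21 = 40554109/21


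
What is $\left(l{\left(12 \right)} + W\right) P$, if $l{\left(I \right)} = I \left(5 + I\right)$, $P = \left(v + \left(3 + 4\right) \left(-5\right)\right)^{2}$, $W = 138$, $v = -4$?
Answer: $520182$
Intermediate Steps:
$P = 1521$ ($P = \left(-4 + \left(3 + 4\right) \left(-5\right)\right)^{2} = \left(-4 + 7 \left(-5\right)\right)^{2} = \left(-4 - 35\right)^{2} = \left(-39\right)^{2} = 1521$)
$\left(l{\left(12 \right)} + W\right) P = \left(12 \left(5 + 12\right) + 138\right) 1521 = \left(12 \cdot 17 + 138\right) 1521 = \left(204 + 138\right) 1521 = 342 \cdot 1521 = 520182$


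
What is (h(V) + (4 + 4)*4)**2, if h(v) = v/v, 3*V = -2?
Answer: 1089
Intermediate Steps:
V = -2/3 (V = (1/3)*(-2) = -2/3 ≈ -0.66667)
h(v) = 1
(h(V) + (4 + 4)*4)**2 = (1 + (4 + 4)*4)**2 = (1 + 8*4)**2 = (1 + 32)**2 = 33**2 = 1089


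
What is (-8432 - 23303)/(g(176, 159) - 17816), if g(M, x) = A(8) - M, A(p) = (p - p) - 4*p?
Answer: 31735/18024 ≈ 1.7607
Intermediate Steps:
A(p) = -4*p (A(p) = 0 - 4*p = -4*p)
g(M, x) = -32 - M (g(M, x) = -4*8 - M = -32 - M)
(-8432 - 23303)/(g(176, 159) - 17816) = (-8432 - 23303)/((-32 - 1*176) - 17816) = -31735/((-32 - 176) - 17816) = -31735/(-208 - 17816) = -31735/(-18024) = -31735*(-1/18024) = 31735/18024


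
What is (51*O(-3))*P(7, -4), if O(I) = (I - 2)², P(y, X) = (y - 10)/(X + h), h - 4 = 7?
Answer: -3825/7 ≈ -546.43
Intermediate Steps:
h = 11 (h = 4 + 7 = 11)
P(y, X) = (-10 + y)/(11 + X) (P(y, X) = (y - 10)/(X + 11) = (-10 + y)/(11 + X))
O(I) = (-2 + I)²
(51*O(-3))*P(7, -4) = (51*(-2 - 3)²)*((-10 + 7)/(11 - 4)) = (51*(-5)²)*(-3/7) = (51*25)*((⅐)*(-3)) = 1275*(-3/7) = -3825/7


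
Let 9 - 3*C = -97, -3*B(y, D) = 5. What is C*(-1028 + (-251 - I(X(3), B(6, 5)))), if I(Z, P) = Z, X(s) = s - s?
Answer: -135574/3 ≈ -45191.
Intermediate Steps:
X(s) = 0
B(y, D) = -5/3 (B(y, D) = -1/3*5 = -5/3)
C = 106/3 (C = 3 - 1/3*(-97) = 3 + 97/3 = 106/3 ≈ 35.333)
C*(-1028 + (-251 - I(X(3), B(6, 5)))) = 106*(-1028 + (-251 - 1*0))/3 = 106*(-1028 + (-251 + 0))/3 = 106*(-1028 - 251)/3 = (106/3)*(-1279) = -135574/3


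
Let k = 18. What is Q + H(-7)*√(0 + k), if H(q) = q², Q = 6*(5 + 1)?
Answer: 36 + 147*√2 ≈ 243.89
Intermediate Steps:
Q = 36 (Q = 6*6 = 36)
Q + H(-7)*√(0 + k) = 36 + (-7)²*√(0 + 18) = 36 + 49*√18 = 36 + 49*(3*√2) = 36 + 147*√2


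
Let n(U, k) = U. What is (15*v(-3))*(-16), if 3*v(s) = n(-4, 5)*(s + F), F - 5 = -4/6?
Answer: 1280/3 ≈ 426.67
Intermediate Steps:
F = 13/3 (F = 5 - 4/6 = 5 - 4*⅙ = 5 - ⅔ = 13/3 ≈ 4.3333)
v(s) = -52/9 - 4*s/3 (v(s) = (-4*(s + 13/3))/3 = (-4*(13/3 + s))/3 = (-52/3 - 4*s)/3 = -52/9 - 4*s/3)
(15*v(-3))*(-16) = (15*(-52/9 - 4/3*(-3)))*(-16) = (15*(-52/9 + 4))*(-16) = (15*(-16/9))*(-16) = -80/3*(-16) = 1280/3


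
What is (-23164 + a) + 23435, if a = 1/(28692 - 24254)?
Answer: 1202699/4438 ≈ 271.00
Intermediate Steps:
a = 1/4438 ≈ 0.00022533
(-23164 + a) + 23435 = (-23164 + 1/4438) + 23435 = -102801831/4438 + 23435 = 1202699/4438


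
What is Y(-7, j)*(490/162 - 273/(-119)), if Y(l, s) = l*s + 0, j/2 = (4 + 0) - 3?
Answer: -102536/1377 ≈ -74.463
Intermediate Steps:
j = 2 (j = 2*((4 + 0) - 3) = 2*(4 - 3) = 2*1 = 2)
Y(l, s) = l*s
Y(-7, j)*(490/162 - 273/(-119)) = (-7*2)*(490/162 - 273/(-119)) = -14*(490*(1/162) - 273*(-1/119)) = -14*(245/81 + 39/17) = -14*7324/1377 = -102536/1377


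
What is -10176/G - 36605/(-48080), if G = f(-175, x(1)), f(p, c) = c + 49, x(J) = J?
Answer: -48743183/240400 ≈ -202.76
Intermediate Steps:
f(p, c) = 49 + c
G = 50 (G = 49 + 1 = 50)
-10176/G - 36605/(-48080) = -10176/50 - 36605/(-48080) = -10176*1/50 - 36605*(-1/48080) = -5088/25 + 7321/9616 = -48743183/240400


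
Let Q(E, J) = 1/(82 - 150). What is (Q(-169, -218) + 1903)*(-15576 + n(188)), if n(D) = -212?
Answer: -510753641/17 ≈ -3.0044e+7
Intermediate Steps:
Q(E, J) = -1/68 (Q(E, J) = 1/(-68) = -1/68)
(Q(-169, -218) + 1903)*(-15576 + n(188)) = (-1/68 + 1903)*(-15576 - 212) = (129403/68)*(-15788) = -510753641/17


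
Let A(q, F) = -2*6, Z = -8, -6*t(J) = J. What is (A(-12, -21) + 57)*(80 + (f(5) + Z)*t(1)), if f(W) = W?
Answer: 7245/2 ≈ 3622.5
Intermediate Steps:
t(J) = -J/6
A(q, F) = -12
(A(-12, -21) + 57)*(80 + (f(5) + Z)*t(1)) = (-12 + 57)*(80 + (5 - 8)*(-⅙*1)) = 45*(80 - 3*(-⅙)) = 45*(80 + ½) = 45*(161/2) = 7245/2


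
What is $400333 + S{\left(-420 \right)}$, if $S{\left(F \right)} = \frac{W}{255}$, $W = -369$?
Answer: $\frac{34028182}{85} \approx 4.0033 \cdot 10^{5}$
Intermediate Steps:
$S{\left(F \right)} = - \frac{123}{85}$ ($S{\left(F \right)} = - \frac{369}{255} = \left(-369\right) \frac{1}{255} = - \frac{123}{85}$)
$400333 + S{\left(-420 \right)} = 400333 - \frac{123}{85} = \frac{34028182}{85}$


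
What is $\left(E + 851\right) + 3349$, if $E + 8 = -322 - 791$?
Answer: $3079$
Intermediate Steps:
$E = -1121$ ($E = -8 - 1113 = -1121$)
$\left(E + 851\right) + 3349 = \left(-1121 + 851\right) + 3349 = -270 + 3349 = 3079$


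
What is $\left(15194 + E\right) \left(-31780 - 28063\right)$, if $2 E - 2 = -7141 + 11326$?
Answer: $- \frac{2069071725}{2} \approx -1.0345 \cdot 10^{9}$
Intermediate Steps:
$E = \frac{4187}{2}$ ($E = 1 + \frac{-7141 + 11326}{2} = 1 + \frac{1}{2} \cdot 4185 = 1 + \frac{4185}{2} = \frac{4187}{2} \approx 2093.5$)
$\left(15194 + E\right) \left(-31780 - 28063\right) = \left(15194 + \frac{4187}{2}\right) \left(-31780 - 28063\right) = \frac{34575}{2} \left(-59843\right) = - \frac{2069071725}{2}$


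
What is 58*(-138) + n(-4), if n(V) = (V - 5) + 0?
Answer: -8013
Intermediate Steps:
n(V) = -5 + V (n(V) = (-5 + V) + 0 = -5 + V)
58*(-138) + n(-4) = 58*(-138) + (-5 - 4) = -8004 - 9 = -8013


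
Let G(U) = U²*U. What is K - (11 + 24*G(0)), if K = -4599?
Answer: -4610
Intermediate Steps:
G(U) = U³
K - (11 + 24*G(0)) = -4599 - (11 + 24*0³) = -4599 - (11 + 24*0) = -4599 - (11 + 0) = -4599 - 1*11 = -4599 - 11 = -4610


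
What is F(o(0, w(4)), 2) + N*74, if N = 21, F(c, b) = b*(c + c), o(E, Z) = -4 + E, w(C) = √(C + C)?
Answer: 1538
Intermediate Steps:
w(C) = √2*√C (w(C) = √(2*C) = √2*√C)
F(c, b) = 2*b*c (F(c, b) = b*(2*c) = 2*b*c)
F(o(0, w(4)), 2) + N*74 = 2*2*(-4 + 0) + 21*74 = 2*2*(-4) + 1554 = -16 + 1554 = 1538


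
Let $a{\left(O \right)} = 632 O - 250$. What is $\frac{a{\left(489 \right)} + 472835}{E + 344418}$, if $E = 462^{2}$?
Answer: $\frac{781633}{557862} \approx 1.4011$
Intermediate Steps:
$a{\left(O \right)} = -250 + 632 O$
$E = 213444$
$\frac{a{\left(489 \right)} + 472835}{E + 344418} = \frac{\left(-250 + 632 \cdot 489\right) + 472835}{213444 + 344418} = \frac{\left(-250 + 309048\right) + 472835}{557862} = \left(308798 + 472835\right) \frac{1}{557862} = 781633 \cdot \frac{1}{557862} = \frac{781633}{557862}$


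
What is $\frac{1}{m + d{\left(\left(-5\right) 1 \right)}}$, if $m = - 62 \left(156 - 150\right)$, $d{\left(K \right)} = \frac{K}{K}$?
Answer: $- \frac{1}{371} \approx -0.0026954$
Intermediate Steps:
$d{\left(K \right)} = 1$
$m = -372$ ($m = \left(-62\right) 6 = -372$)
$\frac{1}{m + d{\left(\left(-5\right) 1 \right)}} = \frac{1}{-372 + 1} = \frac{1}{-371} = - \frac{1}{371}$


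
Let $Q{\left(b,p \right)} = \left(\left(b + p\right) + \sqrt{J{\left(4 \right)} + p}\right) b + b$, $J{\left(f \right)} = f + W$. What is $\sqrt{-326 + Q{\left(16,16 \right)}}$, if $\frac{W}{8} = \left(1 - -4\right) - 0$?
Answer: $\sqrt{202 + 32 \sqrt{15}} \approx 18.054$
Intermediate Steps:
$W = 40$ ($W = 8 \left(\left(1 - -4\right) - 0\right) = 8 \left(\left(1 + 4\right) + 0\right) = 8 \left(5 + 0\right) = 8 \cdot 5 = 40$)
$J{\left(f \right)} = 40 + f$ ($J{\left(f \right)} = f + 40 = 40 + f$)
$Q{\left(b,p \right)} = b + b \left(b + p + \sqrt{44 + p}\right)$ ($Q{\left(b,p \right)} = \left(\left(b + p\right) + \sqrt{\left(40 + 4\right) + p}\right) b + b = \left(\left(b + p\right) + \sqrt{44 + p}\right) b + b = \left(b + p + \sqrt{44 + p}\right) b + b = b \left(b + p + \sqrt{44 + p}\right) + b = b + b \left(b + p + \sqrt{44 + p}\right)$)
$\sqrt{-326 + Q{\left(16,16 \right)}} = \sqrt{-326 + 16 \left(1 + 16 + 16 + \sqrt{44 + 16}\right)} = \sqrt{-326 + 16 \left(1 + 16 + 16 + \sqrt{60}\right)} = \sqrt{-326 + 16 \left(1 + 16 + 16 + 2 \sqrt{15}\right)} = \sqrt{-326 + 16 \left(33 + 2 \sqrt{15}\right)} = \sqrt{-326 + \left(528 + 32 \sqrt{15}\right)} = \sqrt{202 + 32 \sqrt{15}}$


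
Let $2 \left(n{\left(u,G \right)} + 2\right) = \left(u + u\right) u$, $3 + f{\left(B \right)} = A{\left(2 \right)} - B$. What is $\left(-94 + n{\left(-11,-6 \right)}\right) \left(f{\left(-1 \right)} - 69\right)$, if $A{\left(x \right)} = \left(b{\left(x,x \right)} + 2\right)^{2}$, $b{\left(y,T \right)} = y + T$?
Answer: $-875$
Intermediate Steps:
$b{\left(y,T \right)} = T + y$
$A{\left(x \right)} = \left(2 + 2 x\right)^{2}$ ($A{\left(x \right)} = \left(\left(x + x\right) + 2\right)^{2} = \left(2 x + 2\right)^{2} = \left(2 + 2 x\right)^{2}$)
$f{\left(B \right)} = 33 - B$ ($f{\left(B \right)} = -3 - \left(B - 4 \left(1 + 2\right)^{2}\right) = -3 - \left(-36 + B\right) = 33 - B$)
$n{\left(u,G \right)} = -2 + u^{2}$ ($n{\left(u,G \right)} = -2 + \frac{\left(u + u\right) u}{2} = -2 + \frac{2 u u}{2} = -2 + \frac{2 u^{2}}{2} = -2 + u^{2}$)
$\left(-94 + n{\left(-11,-6 \right)}\right) \left(f{\left(-1 \right)} - 69\right) = \left(-94 - \left(2 - \left(-11\right)^{2}\right)\right) \left(\left(33 - -1\right) - 69\right) = \left(-94 + \left(-2 + 121\right)\right) \left(\left(33 + 1\right) - 69\right) = \left(-94 + 119\right) \left(34 - 69\right) = 25 \left(-35\right) = -875$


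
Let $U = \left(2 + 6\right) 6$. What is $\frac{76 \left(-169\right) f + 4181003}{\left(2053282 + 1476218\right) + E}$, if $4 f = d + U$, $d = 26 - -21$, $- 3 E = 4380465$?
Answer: $\frac{3875958}{2069345} \approx 1.873$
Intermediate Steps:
$E = -1460155$ ($E = \left(- \frac{1}{3}\right) 4380465 = -1460155$)
$U = 48$ ($U = 8 \cdot 6 = 48$)
$d = 47$ ($d = 26 + 21 = 47$)
$f = \frac{95}{4}$ ($f = \frac{47 + 48}{4} = \frac{1}{4} \cdot 95 = \frac{95}{4} \approx 23.75$)
$\frac{76 \left(-169\right) f + 4181003}{\left(2053282 + 1476218\right) + E} = \frac{76 \left(-169\right) \frac{95}{4} + 4181003}{\left(2053282 + 1476218\right) - 1460155} = \frac{\left(-12844\right) \frac{95}{4} + 4181003}{3529500 - 1460155} = \frac{-305045 + 4181003}{2069345} = 3875958 \cdot \frac{1}{2069345} = \frac{3875958}{2069345}$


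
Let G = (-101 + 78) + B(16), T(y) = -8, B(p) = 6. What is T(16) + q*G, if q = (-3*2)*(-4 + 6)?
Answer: 196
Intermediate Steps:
q = -12 (q = -6*2 = -12)
G = -17 (G = (-101 + 78) + 6 = -23 + 6 = -17)
T(16) + q*G = -8 - 12*(-17) = -8 + 204 = 196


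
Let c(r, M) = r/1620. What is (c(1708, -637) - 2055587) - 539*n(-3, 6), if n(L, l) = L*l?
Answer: -828582998/405 ≈ -2.0459e+6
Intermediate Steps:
c(r, M) = r/1620 (c(r, M) = r*(1/1620) = r/1620)
(c(1708, -637) - 2055587) - 539*n(-3, 6) = ((1/1620)*1708 - 2055587) - (-1617)*6 = (427/405 - 2055587) - 539*(-18) = -832512308/405 + 9702 = -828582998/405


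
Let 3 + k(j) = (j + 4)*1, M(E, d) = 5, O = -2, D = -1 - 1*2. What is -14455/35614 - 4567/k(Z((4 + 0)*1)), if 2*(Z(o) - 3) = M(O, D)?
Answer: -325486191/462982 ≈ -703.02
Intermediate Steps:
D = -3 (D = -1 - 2 = -3)
Z(o) = 11/2 (Z(o) = 3 + (½)*5 = 3 + 5/2 = 11/2)
k(j) = 1 + j (k(j) = -3 + (j + 4)*1 = -3 + (4 + j)*1 = -3 + (4 + j) = 1 + j)
-14455/35614 - 4567/k(Z((4 + 0)*1)) = -14455/35614 - 4567/(1 + 11/2) = -14455*1/35614 - 4567/13/2 = -14455/35614 - 4567*2/13 = -14455/35614 - 9134/13 = -325486191/462982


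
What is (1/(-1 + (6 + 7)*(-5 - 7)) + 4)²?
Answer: 393129/24649 ≈ 15.949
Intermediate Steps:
(1/(-1 + (6 + 7)*(-5 - 7)) + 4)² = (1/(-1 + 13*(-12)) + 4)² = (1/(-1 - 156) + 4)² = (1/(-157) + 4)² = (-1/157 + 4)² = (627/157)² = 393129/24649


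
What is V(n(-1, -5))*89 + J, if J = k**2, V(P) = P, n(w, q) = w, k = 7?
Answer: -40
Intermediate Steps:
J = 49 (J = 7**2 = 49)
V(n(-1, -5))*89 + J = -1*89 + 49 = -89 + 49 = -40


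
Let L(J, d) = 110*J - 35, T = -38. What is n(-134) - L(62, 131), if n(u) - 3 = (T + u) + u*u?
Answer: 11002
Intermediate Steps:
L(J, d) = -35 + 110*J
n(u) = -35 + u + u² (n(u) = 3 + ((-38 + u) + u*u) = 3 + ((-38 + u) + u²) = 3 + (-38 + u + u²) = -35 + u + u²)
n(-134) - L(62, 131) = (-35 - 134 + (-134)²) - (-35 + 110*62) = (-35 - 134 + 17956) - (-35 + 6820) = 17787 - 1*6785 = 17787 - 6785 = 11002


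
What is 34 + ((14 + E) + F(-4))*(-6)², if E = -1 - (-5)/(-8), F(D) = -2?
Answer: 815/2 ≈ 407.50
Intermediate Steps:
E = -13/8 (E = -1 - (-5)*(-1)/8 = -1 - 1*5/8 = -1 - 5/8 = -13/8 ≈ -1.6250)
34 + ((14 + E) + F(-4))*(-6)² = 34 + ((14 - 13/8) - 2)*(-6)² = 34 + (99/8 - 2)*36 = 34 + (83/8)*36 = 34 + 747/2 = 815/2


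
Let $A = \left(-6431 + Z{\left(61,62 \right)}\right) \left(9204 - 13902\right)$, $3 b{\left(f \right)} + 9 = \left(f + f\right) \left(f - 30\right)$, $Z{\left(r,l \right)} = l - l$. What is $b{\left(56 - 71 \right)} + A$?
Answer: $30213285$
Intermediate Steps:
$Z{\left(r,l \right)} = 0$
$b{\left(f \right)} = -3 + \frac{2 f \left(-30 + f\right)}{3}$ ($b{\left(f \right)} = -3 + \frac{\left(f + f\right) \left(f - 30\right)}{3} = -3 + \frac{2 f \left(-30 + f\right)}{3}$)
$A = 30212838$ ($A = \left(-6431 + 0\right) \left(9204 - 13902\right) = \left(-6431\right) \left(-4698\right) = 30212838$)
$b{\left(56 - 71 \right)} + A = \left(-3 - 20 \left(56 - 71\right) + \frac{2 \left(56 - 71\right)^{2}}{3}\right) + 30212838 = \left(-3 - -300 + \frac{2 \left(-15\right)^{2}}{3}\right) + 30212838 = \left(-3 + 300 + \frac{2}{3} \cdot 225\right) + 30212838 = \left(-3 + 300 + 150\right) + 30212838 = 447 + 30212838 = 30213285$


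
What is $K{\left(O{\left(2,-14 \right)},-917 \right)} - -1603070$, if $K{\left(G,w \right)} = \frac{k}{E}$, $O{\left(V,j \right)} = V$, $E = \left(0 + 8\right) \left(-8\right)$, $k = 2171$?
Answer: $\frac{102594309}{64} \approx 1.603 \cdot 10^{6}$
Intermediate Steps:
$E = -64$ ($E = 8 \left(-8\right) = -64$)
$K{\left(G,w \right)} = - \frac{2171}{64}$ ($K{\left(G,w \right)} = \frac{2171}{-64} = 2171 \left(- \frac{1}{64}\right) = - \frac{2171}{64}$)
$K{\left(O{\left(2,-14 \right)},-917 \right)} - -1603070 = - \frac{2171}{64} - -1603070 = - \frac{2171}{64} + 1603070 = \frac{102594309}{64}$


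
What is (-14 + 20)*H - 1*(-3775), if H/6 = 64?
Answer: 6079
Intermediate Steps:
H = 384 (H = 6*64 = 384)
(-14 + 20)*H - 1*(-3775) = (-14 + 20)*384 - 1*(-3775) = 6*384 + 3775 = 2304 + 3775 = 6079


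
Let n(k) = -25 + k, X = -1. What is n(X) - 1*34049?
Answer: -34075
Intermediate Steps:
n(X) - 1*34049 = (-25 - 1) - 1*34049 = -26 - 34049 = -34075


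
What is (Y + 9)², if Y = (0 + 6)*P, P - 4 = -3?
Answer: 225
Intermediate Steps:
P = 1 (P = 4 - 3 = 1)
Y = 6 (Y = (0 + 6)*1 = 6*1 = 6)
(Y + 9)² = (6 + 9)² = 15² = 225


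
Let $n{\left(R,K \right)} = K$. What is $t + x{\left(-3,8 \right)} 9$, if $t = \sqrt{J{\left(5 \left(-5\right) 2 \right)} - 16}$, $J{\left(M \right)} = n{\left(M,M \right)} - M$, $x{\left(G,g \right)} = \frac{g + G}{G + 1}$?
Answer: $- \frac{45}{2} + 4 i \approx -22.5 + 4.0 i$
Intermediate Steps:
$x{\left(G,g \right)} = \frac{G + g}{1 + G}$
$J{\left(M \right)} = 0$ ($J{\left(M \right)} = M - M = 0$)
$t = 4 i$ ($t = \sqrt{0 - 16} = \sqrt{-16} = 4 i \approx 4.0 i$)
$t + x{\left(-3,8 \right)} 9 = 4 i + \frac{-3 + 8}{1 - 3} \cdot 9 = 4 i + \frac{1}{-2} \cdot 5 \cdot 9 = 4 i + \left(- \frac{1}{2}\right) 5 \cdot 9 = 4 i - \frac{45}{2} = - \frac{45}{2} + 4 i$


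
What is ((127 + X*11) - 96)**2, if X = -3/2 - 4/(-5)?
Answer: 54289/100 ≈ 542.89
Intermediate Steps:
X = -7/10 (X = -3*1/2 - 4*(-1/5) = -3/2 + 4/5 = -7/10 ≈ -0.70000)
((127 + X*11) - 96)**2 = ((127 - 7/10*11) - 96)**2 = ((127 - 77/10) - 96)**2 = (1193/10 - 96)**2 = (233/10)**2 = 54289/100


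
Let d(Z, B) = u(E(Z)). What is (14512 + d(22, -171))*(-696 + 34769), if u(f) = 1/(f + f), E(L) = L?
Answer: 21756598617/44 ≈ 4.9447e+8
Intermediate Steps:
u(f) = 1/(2*f)
d(Z, B) = 1/(2*Z)
(14512 + d(22, -171))*(-696 + 34769) = (14512 + (½)/22)*(-696 + 34769) = (14512 + (½)*(1/22))*34073 = (14512 + 1/44)*34073 = (638529/44)*34073 = 21756598617/44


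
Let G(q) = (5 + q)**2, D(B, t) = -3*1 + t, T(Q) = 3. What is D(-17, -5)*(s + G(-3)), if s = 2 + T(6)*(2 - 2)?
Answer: -48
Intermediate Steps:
D(B, t) = -3 + t
s = 2 (s = 2 + 3*(2 - 2) = 2 + 3*0 = 2 + 0 = 2)
D(-17, -5)*(s + G(-3)) = (-3 - 5)*(2 + (5 - 3)**2) = -8*(2 + 2**2) = -8*(2 + 4) = -8*6 = -48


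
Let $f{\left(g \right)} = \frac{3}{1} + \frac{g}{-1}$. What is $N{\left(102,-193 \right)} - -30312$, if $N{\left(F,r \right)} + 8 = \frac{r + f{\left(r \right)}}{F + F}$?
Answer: $\frac{2060673}{68} \approx 30304.0$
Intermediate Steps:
$f{\left(g \right)} = 3 - g$ ($f{\left(g \right)} = 3 \cdot 1 + g \left(-1\right) = 3 - g$)
$N{\left(F,r \right)} = -8 + \frac{3}{2 F}$ ($N{\left(F,r \right)} = -8 + \frac{r - \left(-3 + r\right)}{F + F} = -8 + \frac{3}{2 F}$)
$N{\left(102,-193 \right)} - -30312 = \left(-8 + \frac{3}{2 \cdot 102}\right) - -30312 = \left(-8 + \frac{3}{2} \cdot \frac{1}{102}\right) + 30312 = \left(-8 + \frac{1}{68}\right) + 30312 = - \frac{543}{68} + 30312 = \frac{2060673}{68}$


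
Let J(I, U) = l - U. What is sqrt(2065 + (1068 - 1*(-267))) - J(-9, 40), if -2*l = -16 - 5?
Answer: 59/2 + 10*sqrt(34) ≈ 87.810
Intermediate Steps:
l = 21/2 (l = -(-16 - 5)/2 = -1/2*(-21) = 21/2 ≈ 10.500)
J(I, U) = 21/2 - U
sqrt(2065 + (1068 - 1*(-267))) - J(-9, 40) = sqrt(2065 + (1068 - 1*(-267))) - (21/2 - 1*40) = sqrt(2065 + (1068 + 267)) - (21/2 - 40) = sqrt(2065 + 1335) - 1*(-59/2) = sqrt(3400) + 59/2 = 10*sqrt(34) + 59/2 = 59/2 + 10*sqrt(34)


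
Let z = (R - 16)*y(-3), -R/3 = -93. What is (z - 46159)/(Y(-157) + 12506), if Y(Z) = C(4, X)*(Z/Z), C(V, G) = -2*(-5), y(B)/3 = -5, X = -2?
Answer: -12526/3129 ≈ -4.0032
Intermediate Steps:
y(B) = -15 (y(B) = 3*(-5) = -15)
R = 279 (R = -3*(-93) = 279)
C(V, G) = 10
z = -3945 (z = (279 - 16)*(-15) = 263*(-15) = -3945)
Y(Z) = 10 (Y(Z) = 10*(Z/Z) = 10*1 = 10)
(z - 46159)/(Y(-157) + 12506) = (-3945 - 46159)/(10 + 12506) = -50104/12516 = -50104*1/12516 = -12526/3129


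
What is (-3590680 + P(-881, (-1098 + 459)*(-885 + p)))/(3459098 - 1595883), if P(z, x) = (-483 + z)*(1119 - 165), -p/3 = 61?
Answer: -4891936/1863215 ≈ -2.6255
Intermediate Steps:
p = -183 (p = -3*61 = -183)
P(z, x) = -460782 + 954*z (P(z, x) = (-483 + z)*954 = -460782 + 954*z)
(-3590680 + P(-881, (-1098 + 459)*(-885 + p)))/(3459098 - 1595883) = (-3590680 + (-460782 + 954*(-881)))/(3459098 - 1595883) = (-3590680 + (-460782 - 840474))/1863215 = (-3590680 - 1301256)*(1/1863215) = -4891936*1/1863215 = -4891936/1863215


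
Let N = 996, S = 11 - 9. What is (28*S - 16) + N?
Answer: 1036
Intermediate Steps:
S = 2
(28*S - 16) + N = (28*2 - 16) + 996 = (56 - 16) + 996 = 40 + 996 = 1036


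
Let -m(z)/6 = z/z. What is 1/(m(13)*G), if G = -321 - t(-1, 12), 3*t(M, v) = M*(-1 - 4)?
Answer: 1/1936 ≈ 0.00051653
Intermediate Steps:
m(z) = -6 (m(z) = -6*z/z = -6*1 = -6)
t(M, v) = -5*M/3 (t(M, v) = (M*(-1 - 4))/3 = (M*(-5))/3 = (-5*M)/3 = -5*M/3)
G = -968/3 (G = -321 - (-5)*(-1)/3 = -321 - 1*5/3 = -321 - 5/3 = -968/3 ≈ -322.67)
1/(m(13)*G) = 1/((-6)*(-968/3)) = -⅙*(-3/968) = 1/1936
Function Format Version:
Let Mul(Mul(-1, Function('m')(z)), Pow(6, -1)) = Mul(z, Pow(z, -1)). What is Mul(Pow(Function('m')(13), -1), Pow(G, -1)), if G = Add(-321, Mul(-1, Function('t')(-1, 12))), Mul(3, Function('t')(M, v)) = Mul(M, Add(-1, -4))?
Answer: Rational(1, 1936) ≈ 0.00051653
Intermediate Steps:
Function('m')(z) = -6 (Function('m')(z) = Mul(-6, Mul(z, Pow(z, -1))) = Mul(-6, 1) = -6)
Function('t')(M, v) = Mul(Rational(-5, 3), M) (Function('t')(M, v) = Mul(Rational(1, 3), Mul(M, Add(-1, -4))) = Mul(Rational(1, 3), Mul(M, -5)) = Mul(Rational(1, 3), Mul(-5, M)) = Mul(Rational(-5, 3), M))
G = Rational(-968, 3) (G = Add(-321, Mul(-1, Mul(Rational(-5, 3), -1))) = Add(-321, Mul(-1, Rational(5, 3))) = Add(-321, Rational(-5, 3)) = Rational(-968, 3) ≈ -322.67)
Mul(Pow(Function('m')(13), -1), Pow(G, -1)) = Mul(Pow(-6, -1), Pow(Rational(-968, 3), -1)) = Mul(Rational(-1, 6), Rational(-3, 968)) = Rational(1, 1936)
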